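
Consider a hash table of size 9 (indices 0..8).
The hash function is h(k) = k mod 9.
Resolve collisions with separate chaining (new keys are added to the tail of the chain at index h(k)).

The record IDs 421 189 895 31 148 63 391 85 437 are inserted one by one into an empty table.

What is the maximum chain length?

Insert 421: h=7, bucket 7 empty → new chain.
Insert 189: h=0, bucket 0 empty → new chain.
Insert 895: h=4, bucket 4 empty → new chain.
Insert 31: h=4, bucket 4 nonempty → append to chain.
Insert 148: h=4, bucket 4 nonempty → append to chain.
Insert 63: h=0, bucket 0 nonempty → append to chain.
Insert 391: h=4, bucket 4 nonempty → append to chain.
Insert 85: h=4, bucket 4 nonempty → append to chain.
Insert 437: h=5, bucket 5 empty → new chain.
Final buckets:
0: 189 -> 63
1: _
2: _
3: _
4: 895 -> 31 -> 148 -> 391 -> 85
5: 437
6: _
7: 421
8: _

5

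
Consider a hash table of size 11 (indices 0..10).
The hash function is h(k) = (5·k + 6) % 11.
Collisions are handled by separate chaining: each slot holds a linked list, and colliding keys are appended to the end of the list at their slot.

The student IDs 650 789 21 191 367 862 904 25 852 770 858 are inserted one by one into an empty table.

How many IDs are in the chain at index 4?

3

650 → bucket 0
789 → bucket 2
21 → bucket 1
191 → bucket 4
367 → bucket 4 (collision)
862 → bucket 4 (collision)
904 → bucket 5
25 → bucket 10
852 → bucket 9
770 → bucket 6
858 → bucket 6 (collision)
Final buckets:
0: 650
1: 21
2: 789
3: _
4: 191 -> 367 -> 862
5: 904
6: 770 -> 858
7: _
8: _
9: 852
10: 25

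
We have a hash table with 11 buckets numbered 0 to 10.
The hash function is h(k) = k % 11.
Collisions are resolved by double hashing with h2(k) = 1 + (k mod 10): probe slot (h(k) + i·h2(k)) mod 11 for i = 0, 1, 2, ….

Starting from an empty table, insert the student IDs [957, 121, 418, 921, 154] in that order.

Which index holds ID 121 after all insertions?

2

957: h=0 -> slot 0
121: h=0, h2=2, probe 0,2 -> slot 2
418: h=0, h2=9, probe 0,9 -> slot 9
921: h=8 -> slot 8
154: h=0, h2=5, probe 0,5 -> slot 5
Table: [957, -, 121, -, -, 154, -, -, 921, 418, -]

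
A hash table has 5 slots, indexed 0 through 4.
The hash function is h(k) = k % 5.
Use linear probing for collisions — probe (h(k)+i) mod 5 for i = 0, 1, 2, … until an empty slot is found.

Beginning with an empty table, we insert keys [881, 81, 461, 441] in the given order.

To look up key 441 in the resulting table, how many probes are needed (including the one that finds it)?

4

881 hashes to 1; slot 1 is free => place at 1.
81 hashes to 1; 1 taken => place at 2.
461 hashes to 1; 1,2 taken => place at 3.
441 hashes to 1; 1,2,3 taken => place at 4.
Table: [—, 881, 81, 461, 441]
Lookup 441: h=1, probe 1,2,3,4 → found at 4.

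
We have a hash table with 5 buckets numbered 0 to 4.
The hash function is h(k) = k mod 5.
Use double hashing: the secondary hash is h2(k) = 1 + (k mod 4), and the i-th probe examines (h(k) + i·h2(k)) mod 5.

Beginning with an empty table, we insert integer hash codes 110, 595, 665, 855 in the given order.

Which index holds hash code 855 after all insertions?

3

Insert 110: h=0, slot 0 empty => index 0.
Insert 595: h=0, h2=4, slot 0 occupied => index 4.
Insert 665: h=0, h2=2, slot 0 occupied => index 2.
Insert 855: h=0, h2=4, slots 0,4 occupied => index 3.
Table: [110, -, 665, 855, 595]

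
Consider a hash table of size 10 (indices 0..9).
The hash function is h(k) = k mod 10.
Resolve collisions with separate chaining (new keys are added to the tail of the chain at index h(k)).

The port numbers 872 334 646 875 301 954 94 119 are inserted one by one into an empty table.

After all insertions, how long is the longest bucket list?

Insert 872: h=2, bucket 2 empty -> new chain.
Insert 334: h=4, bucket 4 empty -> new chain.
Insert 646: h=6, bucket 6 empty -> new chain.
Insert 875: h=5, bucket 5 empty -> new chain.
Insert 301: h=1, bucket 1 empty -> new chain.
Insert 954: h=4, bucket 4 nonempty -> append to chain.
Insert 94: h=4, bucket 4 nonempty -> append to chain.
Insert 119: h=9, bucket 9 empty -> new chain.
Final buckets:
0: —
1: 301
2: 872
3: —
4: 334 -> 954 -> 94
5: 875
6: 646
7: —
8: —
9: 119

3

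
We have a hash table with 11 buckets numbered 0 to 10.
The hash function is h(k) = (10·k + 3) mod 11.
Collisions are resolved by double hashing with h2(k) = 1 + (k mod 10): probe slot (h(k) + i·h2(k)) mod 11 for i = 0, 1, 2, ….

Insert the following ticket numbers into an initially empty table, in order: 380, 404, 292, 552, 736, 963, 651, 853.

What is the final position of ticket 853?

380: h=8 -> slot 8
404: h=6 -> slot 6
292: h=8, h2=3, probe 8,0 -> slot 0
552: h=1 -> slot 1
736: h=4 -> slot 4
963: h=8, h2=4, probe 8,1,5 -> slot 5
651: h=1, h2=2, probe 1,3 -> slot 3
853: h=8, h2=4, probe 8,1,5,9 -> slot 9
Table: [292, 552, -, 651, 736, 963, 404, -, 380, 853, -]

9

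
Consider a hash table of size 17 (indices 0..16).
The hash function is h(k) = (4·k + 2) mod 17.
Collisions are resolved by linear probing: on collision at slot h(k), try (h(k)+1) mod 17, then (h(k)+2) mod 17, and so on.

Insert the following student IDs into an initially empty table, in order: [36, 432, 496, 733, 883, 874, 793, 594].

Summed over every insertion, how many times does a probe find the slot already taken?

36: h=10 -> slot 10
432: h=13 -> slot 13
496: h=14 -> slot 14
733: h=10, probe 10,11 -> slot 11
883: h=15 -> slot 15
874: h=13, probe 13,14,15,16 -> slot 16
793: h=12 -> slot 12
594: h=15, probe 15,16,0 -> slot 0
Table: [594, -, -, -, -, -, -, -, -, -, 36, 733, 793, 432, 496, 883, 874]

6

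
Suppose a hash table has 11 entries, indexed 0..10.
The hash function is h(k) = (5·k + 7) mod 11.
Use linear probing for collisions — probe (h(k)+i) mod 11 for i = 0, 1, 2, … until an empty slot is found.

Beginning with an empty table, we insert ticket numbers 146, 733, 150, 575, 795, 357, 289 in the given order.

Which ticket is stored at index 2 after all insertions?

795

Insert 146: h=0, slot 0 empty -> index 0.
Insert 733: h=9, slot 9 empty -> index 9.
Insert 150: h=9, slot 9 occupied -> index 10.
Insert 575: h=0, slot 0 occupied -> index 1.
Insert 795: h=0, slots 0,1 occupied -> index 2.
Insert 357: h=10, slots 10,0,1,2 occupied -> index 3.
Insert 289: h=0, slots 0,1,2,3 occupied -> index 4.
Table: [146, 575, 795, 357, 289, ∅, ∅, ∅, ∅, 733, 150]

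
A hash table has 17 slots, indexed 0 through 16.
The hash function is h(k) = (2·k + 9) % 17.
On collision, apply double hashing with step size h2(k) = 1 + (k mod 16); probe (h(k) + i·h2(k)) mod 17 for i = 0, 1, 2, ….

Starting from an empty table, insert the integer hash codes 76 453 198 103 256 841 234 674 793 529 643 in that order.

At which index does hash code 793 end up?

7

76 hashes to 8; slot 8 is free -> place at 8.
453 hashes to 14; slot 14 is free -> place at 14.
198 hashes to 14, h2=7; 14 taken -> place at 4.
103 hashes to 11; slot 11 is free -> place at 11.
256 hashes to 11, h2=1; 11 taken -> place at 12.
841 hashes to 8, h2=10; 8 taken -> place at 1.
234 hashes to 1, h2=11; 1,12 taken -> place at 6.
674 hashes to 14, h2=3; 14 taken -> place at 0.
793 hashes to 14, h2=10; 14 taken -> place at 7.
529 hashes to 13; slot 13 is free -> place at 13.
643 hashes to 3; slot 3 is free -> place at 3.
Table: [674, 841, ∅, 643, 198, ∅, 234, 793, 76, ∅, ∅, 103, 256, 529, 453, ∅, ∅]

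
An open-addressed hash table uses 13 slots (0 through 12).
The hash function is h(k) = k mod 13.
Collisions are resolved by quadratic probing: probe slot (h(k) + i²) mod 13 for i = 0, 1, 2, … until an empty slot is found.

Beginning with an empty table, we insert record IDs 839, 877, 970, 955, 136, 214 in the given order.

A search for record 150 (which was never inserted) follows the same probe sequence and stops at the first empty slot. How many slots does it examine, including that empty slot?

3

Insert 839: h=7, slot 7 empty => index 7.
Insert 877: h=6, slot 6 empty => index 6.
Insert 970: h=8, slot 8 empty => index 8.
Insert 955: h=6, slots 6,7 occupied => index 10.
Insert 136: h=6, slots 6,7,10 occupied => index 2.
Insert 214: h=6, slots 6,7,10,2 occupied => index 9.
Table: [-, -, 136, -, -, -, 877, 839, 970, 214, 955, -, -]
Lookup 150: h=7, probe 7,8,11 → slot 11 empty, not found.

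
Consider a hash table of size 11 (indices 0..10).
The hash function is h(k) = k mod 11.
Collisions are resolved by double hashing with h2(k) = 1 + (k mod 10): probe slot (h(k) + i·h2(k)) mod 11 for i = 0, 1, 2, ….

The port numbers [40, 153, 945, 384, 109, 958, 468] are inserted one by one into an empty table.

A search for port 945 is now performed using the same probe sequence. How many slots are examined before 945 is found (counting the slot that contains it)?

2

Insert 40: h=7, slot 7 empty => index 7.
Insert 153: h=10, slot 10 empty => index 10.
Insert 945: h=10, h2=6, slot 10 occupied => index 5.
Insert 384: h=10, h2=5, slot 10 occupied => index 4.
Insert 109: h=10, h2=10, slot 10 occupied => index 9.
Insert 958: h=1, slot 1 empty => index 1.
Insert 468: h=6, slot 6 empty => index 6.
Table: [—, 958, —, —, 384, 945, 468, 40, —, 109, 153]
Lookup 945: h=10, h2=6, probe 10,5 → found at 5.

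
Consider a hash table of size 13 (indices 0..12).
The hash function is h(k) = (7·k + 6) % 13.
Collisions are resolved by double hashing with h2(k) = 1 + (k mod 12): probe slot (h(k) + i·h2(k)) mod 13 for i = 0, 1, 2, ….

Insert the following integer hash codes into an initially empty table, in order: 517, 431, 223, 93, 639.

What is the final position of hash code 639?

6

517: h=11 → slot 11
431: h=7 → slot 7
223: h=7, h2=8, probe 7,2 → slot 2
93: h=7, h2=10, probe 7,4 → slot 4
639: h=7, h2=4, probe 7,11,2,6 → slot 6
Table: [., ., 223, ., 93, ., 639, 431, ., ., ., 517, .]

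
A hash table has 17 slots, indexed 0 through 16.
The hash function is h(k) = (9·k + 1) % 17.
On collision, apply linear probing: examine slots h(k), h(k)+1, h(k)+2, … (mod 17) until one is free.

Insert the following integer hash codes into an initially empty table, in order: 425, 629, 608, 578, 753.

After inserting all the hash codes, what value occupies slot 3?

578

425 hashes to 1; slot 1 is free => place at 1.
629 hashes to 1; 1 taken => place at 2.
608 hashes to 16; slot 16 is free => place at 16.
578 hashes to 1; 1,2 taken => place at 3.
753 hashes to 12; slot 12 is free => place at 12.
Table: [_, 425, 629, 578, _, _, _, _, _, _, _, _, 753, _, _, _, 608]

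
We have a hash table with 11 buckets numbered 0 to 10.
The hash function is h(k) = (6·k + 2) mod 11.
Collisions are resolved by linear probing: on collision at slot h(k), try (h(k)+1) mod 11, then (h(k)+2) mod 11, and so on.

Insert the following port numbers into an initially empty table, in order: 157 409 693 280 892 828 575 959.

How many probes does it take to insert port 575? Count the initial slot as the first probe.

157 hashes to 9; slot 9 is free -> place at 9.
409 hashes to 3; slot 3 is free -> place at 3.
693 hashes to 2; slot 2 is free -> place at 2.
280 hashes to 10; slot 10 is free -> place at 10.
892 hashes to 8; slot 8 is free -> place at 8.
828 hashes to 9; 9,10 taken -> place at 0.
575 hashes to 9; 9,10,0 taken -> place at 1.
959 hashes to 3; 3 taken -> place at 4.
Table: [828, 575, 693, 409, 959, —, —, —, 892, 157, 280]

4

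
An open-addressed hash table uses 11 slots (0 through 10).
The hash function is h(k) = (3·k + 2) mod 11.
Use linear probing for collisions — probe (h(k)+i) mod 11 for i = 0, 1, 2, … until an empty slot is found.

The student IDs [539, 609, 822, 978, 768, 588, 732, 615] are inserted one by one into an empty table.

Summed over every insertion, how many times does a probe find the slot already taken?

539: h=2 → slot 2
609: h=3 → slot 3
822: h=4 → slot 4
978: h=10 → slot 10
768: h=7 → slot 7
588: h=6 → slot 6
732: h=9 → slot 9
615: h=10, probe 10,0 → slot 0
Table: [615, _, 539, 609, 822, _, 588, 768, _, 732, 978]

1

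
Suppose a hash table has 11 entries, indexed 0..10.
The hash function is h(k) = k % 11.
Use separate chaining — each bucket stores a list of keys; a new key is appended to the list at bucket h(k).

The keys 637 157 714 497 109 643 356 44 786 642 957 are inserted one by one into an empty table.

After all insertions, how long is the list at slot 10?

3

637 -> bucket 10
157 -> bucket 3
714 -> bucket 10 (collision)
497 -> bucket 2
109 -> bucket 10 (collision)
643 -> bucket 5
356 -> bucket 4
44 -> bucket 0
786 -> bucket 5 (collision)
642 -> bucket 4 (collision)
957 -> bucket 0 (collision)
Final buckets:
0: 44 -> 957
1: _
2: 497
3: 157
4: 356 -> 642
5: 643 -> 786
6: _
7: _
8: _
9: _
10: 637 -> 714 -> 109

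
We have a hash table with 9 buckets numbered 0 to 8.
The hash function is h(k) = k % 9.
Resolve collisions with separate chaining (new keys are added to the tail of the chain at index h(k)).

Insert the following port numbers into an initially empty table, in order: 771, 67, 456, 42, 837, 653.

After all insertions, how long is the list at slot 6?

Insert 771: h=6, bucket 6 empty → new chain.
Insert 67: h=4, bucket 4 empty → new chain.
Insert 456: h=6, bucket 6 nonempty → append to chain.
Insert 42: h=6, bucket 6 nonempty → append to chain.
Insert 837: h=0, bucket 0 empty → new chain.
Insert 653: h=5, bucket 5 empty → new chain.
Final buckets:
0: 837
1: —
2: —
3: —
4: 67
5: 653
6: 771 -> 456 -> 42
7: —
8: —

3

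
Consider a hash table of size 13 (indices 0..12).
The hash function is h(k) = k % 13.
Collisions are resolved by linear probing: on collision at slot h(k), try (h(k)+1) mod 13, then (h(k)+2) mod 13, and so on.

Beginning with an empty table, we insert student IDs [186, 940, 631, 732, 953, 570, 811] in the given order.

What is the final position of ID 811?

9

186: h=4 -> slot 4
940: h=4, probe 4,5 -> slot 5
631: h=7 -> slot 7
732: h=4, probe 4,5,6 -> slot 6
953: h=4, probe 4,5,6,7,8 -> slot 8
570: h=11 -> slot 11
811: h=5, probe 5,6,7,8,9 -> slot 9
Table: [∅, ∅, ∅, ∅, 186, 940, 732, 631, 953, 811, ∅, 570, ∅]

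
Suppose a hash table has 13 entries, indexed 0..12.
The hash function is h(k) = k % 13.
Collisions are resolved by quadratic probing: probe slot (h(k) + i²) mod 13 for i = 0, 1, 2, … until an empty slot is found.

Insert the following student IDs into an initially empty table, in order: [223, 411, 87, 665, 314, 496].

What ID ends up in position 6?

223 hashes to 2; slot 2 is free => place at 2.
411 hashes to 8; slot 8 is free => place at 8.
87 hashes to 9; slot 9 is free => place at 9.
665 hashes to 2; 2 taken => place at 3.
314 hashes to 2; 2,3 taken => place at 6.
496 hashes to 2; 2,3,6 taken => place at 11.
Table: [∅, ∅, 223, 665, ∅, ∅, 314, ∅, 411, 87, ∅, 496, ∅]

314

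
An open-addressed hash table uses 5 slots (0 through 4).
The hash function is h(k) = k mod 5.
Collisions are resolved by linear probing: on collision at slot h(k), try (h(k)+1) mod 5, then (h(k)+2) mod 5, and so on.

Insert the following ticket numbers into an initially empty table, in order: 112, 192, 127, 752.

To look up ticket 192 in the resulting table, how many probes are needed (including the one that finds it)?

Insert 112: h=2, slot 2 empty → index 2.
Insert 192: h=2, slot 2 occupied → index 3.
Insert 127: h=2, slots 2,3 occupied → index 4.
Insert 752: h=2, slots 2,3,4 occupied → index 0.
Table: [752, -, 112, 192, 127]
Lookup 192: h=2, probe 2,3 → found at 3.

2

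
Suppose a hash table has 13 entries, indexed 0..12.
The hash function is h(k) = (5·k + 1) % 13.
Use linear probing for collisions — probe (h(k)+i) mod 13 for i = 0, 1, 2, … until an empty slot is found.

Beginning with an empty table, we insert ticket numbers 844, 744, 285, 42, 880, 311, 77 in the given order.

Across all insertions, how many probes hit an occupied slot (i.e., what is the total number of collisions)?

7

844 hashes to 9; slot 9 is free => place at 9.
744 hashes to 3; slot 3 is free => place at 3.
285 hashes to 9; 9 taken => place at 10.
42 hashes to 3; 3 taken => place at 4.
880 hashes to 7; slot 7 is free => place at 7.
311 hashes to 9; 9,10 taken => place at 11.
77 hashes to 9; 9,10,11 taken => place at 12.
Table: [., ., ., 744, 42, ., ., 880, ., 844, 285, 311, 77]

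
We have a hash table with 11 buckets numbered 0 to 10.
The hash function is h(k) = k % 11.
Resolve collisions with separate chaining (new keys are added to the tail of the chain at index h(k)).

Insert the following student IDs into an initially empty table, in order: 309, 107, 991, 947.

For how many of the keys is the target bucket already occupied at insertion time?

Insert 309: h=1, bucket 1 empty -> new chain.
Insert 107: h=8, bucket 8 empty -> new chain.
Insert 991: h=1, bucket 1 nonempty -> append to chain.
Insert 947: h=1, bucket 1 nonempty -> append to chain.
Final buckets:
0: .
1: 309 -> 991 -> 947
2: .
3: .
4: .
5: .
6: .
7: .
8: 107
9: .
10: .

2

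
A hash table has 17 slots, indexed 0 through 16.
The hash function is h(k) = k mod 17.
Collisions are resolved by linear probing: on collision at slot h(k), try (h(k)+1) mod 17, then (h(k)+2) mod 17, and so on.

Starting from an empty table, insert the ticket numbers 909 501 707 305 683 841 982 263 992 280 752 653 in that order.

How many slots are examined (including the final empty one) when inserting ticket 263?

909: h=8 => slot 8
501: h=8, probe 8,9 => slot 9
707: h=10 => slot 10
305: h=16 => slot 16
683: h=3 => slot 3
841: h=8, probe 8,9,10,11 => slot 11
982: h=13 => slot 13
263: h=8, probe 8,9,10,11,12 => slot 12
992: h=6 => slot 6
280: h=8, probe 8,9,10,11,12,13,14 => slot 14
752: h=4 => slot 4
653: h=7 => slot 7
Table: [—, —, —, 683, 752, —, 992, 653, 909, 501, 707, 841, 263, 982, 280, —, 305]

5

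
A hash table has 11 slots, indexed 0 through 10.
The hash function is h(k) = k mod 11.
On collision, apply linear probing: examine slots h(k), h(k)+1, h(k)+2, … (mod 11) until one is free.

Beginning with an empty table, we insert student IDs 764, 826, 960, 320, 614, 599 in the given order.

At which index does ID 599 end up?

Insert 764: h=5, slot 5 empty => index 5.
Insert 826: h=1, slot 1 empty => index 1.
Insert 960: h=3, slot 3 empty => index 3.
Insert 320: h=1, slot 1 occupied => index 2.
Insert 614: h=9, slot 9 empty => index 9.
Insert 599: h=5, slot 5 occupied => index 6.
Table: [-, 826, 320, 960, -, 764, 599, -, -, 614, -]

6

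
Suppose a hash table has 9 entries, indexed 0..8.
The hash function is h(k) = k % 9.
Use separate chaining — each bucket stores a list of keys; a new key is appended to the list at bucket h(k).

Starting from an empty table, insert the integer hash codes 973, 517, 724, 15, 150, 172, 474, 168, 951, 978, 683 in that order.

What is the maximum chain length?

Insert 973: h=1, bucket 1 empty → new chain.
Insert 517: h=4, bucket 4 empty → new chain.
Insert 724: h=4, bucket 4 nonempty → append to chain.
Insert 15: h=6, bucket 6 empty → new chain.
Insert 150: h=6, bucket 6 nonempty → append to chain.
Insert 172: h=1, bucket 1 nonempty → append to chain.
Insert 474: h=6, bucket 6 nonempty → append to chain.
Insert 168: h=6, bucket 6 nonempty → append to chain.
Insert 951: h=6, bucket 6 nonempty → append to chain.
Insert 978: h=6, bucket 6 nonempty → append to chain.
Insert 683: h=8, bucket 8 empty → new chain.
Final buckets:
0: -
1: 973 -> 172
2: -
3: -
4: 517 -> 724
5: -
6: 15 -> 150 -> 474 -> 168 -> 951 -> 978
7: -
8: 683

6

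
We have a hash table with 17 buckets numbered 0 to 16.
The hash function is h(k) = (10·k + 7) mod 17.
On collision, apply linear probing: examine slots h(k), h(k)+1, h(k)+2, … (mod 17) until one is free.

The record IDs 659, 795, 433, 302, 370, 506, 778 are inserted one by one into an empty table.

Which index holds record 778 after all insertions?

659: h=1 => slot 1
795: h=1, probe 1,2 => slot 2
433: h=2, probe 2,3 => slot 3
302: h=1, probe 1,2,3,4 => slot 4
370: h=1, probe 1,2,3,4,5 => slot 5
506: h=1, probe 1,2,3,4,5,6 => slot 6
778: h=1, probe 1,2,3,4,5,6,7 => slot 7
Table: [_, 659, 795, 433, 302, 370, 506, 778, _, _, _, _, _, _, _, _, _]

7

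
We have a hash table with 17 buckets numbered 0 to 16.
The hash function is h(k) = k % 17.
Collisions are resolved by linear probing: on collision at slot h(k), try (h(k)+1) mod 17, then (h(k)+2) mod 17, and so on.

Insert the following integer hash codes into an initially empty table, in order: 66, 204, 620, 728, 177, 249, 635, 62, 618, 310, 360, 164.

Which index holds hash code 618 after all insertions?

66 hashes to 15; slot 15 is free => place at 15.
204 hashes to 0; slot 0 is free => place at 0.
620 hashes to 8; slot 8 is free => place at 8.
728 hashes to 14; slot 14 is free => place at 14.
177 hashes to 7; slot 7 is free => place at 7.
249 hashes to 11; slot 11 is free => place at 11.
635 hashes to 6; slot 6 is free => place at 6.
62 hashes to 11; 11 taken => place at 12.
618 hashes to 6; 6,7,8 taken => place at 9.
310 hashes to 4; slot 4 is free => place at 4.
360 hashes to 3; slot 3 is free => place at 3.
164 hashes to 11; 11,12 taken => place at 13.
Table: [204, _, _, 360, 310, _, 635, 177, 620, 618, _, 249, 62, 164, 728, 66, _]

9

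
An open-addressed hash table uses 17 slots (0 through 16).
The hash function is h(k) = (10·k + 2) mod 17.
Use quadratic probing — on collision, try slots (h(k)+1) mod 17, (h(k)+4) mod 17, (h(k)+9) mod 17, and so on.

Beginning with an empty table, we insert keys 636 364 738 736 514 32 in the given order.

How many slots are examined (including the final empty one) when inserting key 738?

3

636 hashes to 4; slot 4 is free => place at 4.
364 hashes to 4; 4 taken => place at 5.
738 hashes to 4; 4,5 taken => place at 8.
736 hashes to 1; slot 1 is free => place at 1.
514 hashes to 8; 8 taken => place at 9.
32 hashes to 16; slot 16 is free => place at 16.
Table: [_, 736, _, _, 636, 364, _, _, 738, 514, _, _, _, _, _, _, 32]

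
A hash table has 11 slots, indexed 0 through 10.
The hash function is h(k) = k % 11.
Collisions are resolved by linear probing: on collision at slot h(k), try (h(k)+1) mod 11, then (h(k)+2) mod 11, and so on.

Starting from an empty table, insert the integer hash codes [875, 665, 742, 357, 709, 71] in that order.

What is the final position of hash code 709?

9

Insert 875: h=6, slot 6 empty → index 6.
Insert 665: h=5, slot 5 empty → index 5.
Insert 742: h=5, slots 5,6 occupied → index 7.
Insert 357: h=5, slots 5,6,7 occupied → index 8.
Insert 709: h=5, slots 5,6,7,8 occupied → index 9.
Insert 71: h=5, slots 5,6,7,8,9 occupied → index 10.
Table: [∅, ∅, ∅, ∅, ∅, 665, 875, 742, 357, 709, 71]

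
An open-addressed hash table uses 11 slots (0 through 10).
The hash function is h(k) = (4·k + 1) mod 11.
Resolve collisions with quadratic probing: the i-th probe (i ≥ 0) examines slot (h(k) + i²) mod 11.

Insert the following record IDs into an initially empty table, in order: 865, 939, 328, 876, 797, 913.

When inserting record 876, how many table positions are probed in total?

865: h=7 → slot 7
939: h=6 → slot 6
328: h=4 → slot 4
876: h=7, probe 7,8 → slot 8
797: h=10 → slot 10
913: h=1 → slot 1
Table: [-, 913, -, -, 328, -, 939, 865, 876, -, 797]

2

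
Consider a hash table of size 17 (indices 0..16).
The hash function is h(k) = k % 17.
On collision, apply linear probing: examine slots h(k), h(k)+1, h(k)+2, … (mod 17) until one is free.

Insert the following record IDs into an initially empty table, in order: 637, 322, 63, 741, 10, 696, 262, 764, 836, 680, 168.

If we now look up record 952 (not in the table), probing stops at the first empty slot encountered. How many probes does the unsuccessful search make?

Insert 637: h=8, slot 8 empty → index 8.
Insert 322: h=16, slot 16 empty → index 16.
Insert 63: h=12, slot 12 empty → index 12.
Insert 741: h=10, slot 10 empty → index 10.
Insert 10: h=10, slot 10 occupied → index 11.
Insert 696: h=16, slot 16 occupied → index 0.
Insert 262: h=7, slot 7 empty → index 7.
Insert 764: h=16, slots 16,0 occupied → index 1.
Insert 836: h=3, slot 3 empty → index 3.
Insert 680: h=0, slots 0,1 occupied → index 2.
Insert 168: h=15, slot 15 empty → index 15.
Table: [696, 764, 680, 836, —, —, —, 262, 637, —, 741, 10, 63, —, —, 168, 322]
Lookup 952: h=0, probe 0,1,2,3,4 → slot 4 empty, not found.

5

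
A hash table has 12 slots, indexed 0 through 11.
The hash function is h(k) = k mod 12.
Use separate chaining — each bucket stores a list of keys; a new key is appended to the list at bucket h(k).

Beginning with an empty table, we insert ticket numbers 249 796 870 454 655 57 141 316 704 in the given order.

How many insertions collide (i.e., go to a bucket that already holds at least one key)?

3

249 → bucket 9
796 → bucket 4
870 → bucket 6
454 → bucket 10
655 → bucket 7
57 → bucket 9 (collision)
141 → bucket 9 (collision)
316 → bucket 4 (collision)
704 → bucket 8
Final buckets:
0: -
1: -
2: -
3: -
4: 796 -> 316
5: -
6: 870
7: 655
8: 704
9: 249 -> 57 -> 141
10: 454
11: -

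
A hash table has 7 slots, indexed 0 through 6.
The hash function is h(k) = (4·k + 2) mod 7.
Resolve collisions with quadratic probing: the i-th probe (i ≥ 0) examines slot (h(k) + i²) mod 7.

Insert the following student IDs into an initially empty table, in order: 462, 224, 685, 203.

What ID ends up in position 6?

Insert 462: h=2, slot 2 empty => index 2.
Insert 224: h=2, slot 2 occupied => index 3.
Insert 685: h=5, slot 5 empty => index 5.
Insert 203: h=2, slots 2,3 occupied => index 6.
Table: [∅, ∅, 462, 224, ∅, 685, 203]

203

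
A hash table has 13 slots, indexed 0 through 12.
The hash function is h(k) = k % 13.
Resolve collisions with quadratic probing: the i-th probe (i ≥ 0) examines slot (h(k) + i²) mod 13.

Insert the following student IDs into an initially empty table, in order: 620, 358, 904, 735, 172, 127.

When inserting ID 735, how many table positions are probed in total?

620: h=9 -> slot 9
358: h=7 -> slot 7
904: h=7, probe 7,8 -> slot 8
735: h=7, probe 7,8,11 -> slot 11
172: h=3 -> slot 3
127: h=10 -> slot 10
Table: [_, _, _, 172, _, _, _, 358, 904, 620, 127, 735, _]

3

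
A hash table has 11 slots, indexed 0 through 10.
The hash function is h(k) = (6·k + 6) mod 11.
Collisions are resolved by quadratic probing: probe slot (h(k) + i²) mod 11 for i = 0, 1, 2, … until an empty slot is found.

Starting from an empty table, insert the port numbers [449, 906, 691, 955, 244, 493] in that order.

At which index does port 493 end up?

449 hashes to 5; slot 5 is free => place at 5.
906 hashes to 8; slot 8 is free => place at 8.
691 hashes to 5; 5 taken => place at 6.
955 hashes to 5; 5,6 taken => place at 9.
244 hashes to 7; slot 7 is free => place at 7.
493 hashes to 5; 5,6,9 taken => place at 3.
Table: [-, -, -, 493, -, 449, 691, 244, 906, 955, -]

3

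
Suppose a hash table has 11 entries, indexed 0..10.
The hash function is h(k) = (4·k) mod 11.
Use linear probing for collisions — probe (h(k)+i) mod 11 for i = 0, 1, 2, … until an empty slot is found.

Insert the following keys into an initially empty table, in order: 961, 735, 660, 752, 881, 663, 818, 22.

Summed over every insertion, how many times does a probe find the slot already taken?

961: h=5 → slot 5
735: h=3 → slot 3
660: h=0 → slot 0
752: h=5, probe 5,6 → slot 6
881: h=4 → slot 4
663: h=1 → slot 1
818: h=5, probe 5,6,7 → slot 7
22: h=0, probe 0,1,2 → slot 2
Table: [660, 663, 22, 735, 881, 961, 752, 818, -, -, -]

5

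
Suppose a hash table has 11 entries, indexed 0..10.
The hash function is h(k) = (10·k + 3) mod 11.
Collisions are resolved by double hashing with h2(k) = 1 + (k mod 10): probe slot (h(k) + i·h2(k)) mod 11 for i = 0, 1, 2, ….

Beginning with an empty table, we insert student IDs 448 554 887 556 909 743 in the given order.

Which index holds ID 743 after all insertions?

1

Insert 448: h=6, slot 6 empty => index 6.
Insert 554: h=10, slot 10 empty => index 10.
Insert 887: h=7, slot 7 empty => index 7.
Insert 556: h=8, slot 8 empty => index 8.
Insert 909: h=7, h2=10, slots 7,6 occupied => index 5.
Insert 743: h=8, h2=4, slot 8 occupied => index 1.
Table: [∅, 743, ∅, ∅, ∅, 909, 448, 887, 556, ∅, 554]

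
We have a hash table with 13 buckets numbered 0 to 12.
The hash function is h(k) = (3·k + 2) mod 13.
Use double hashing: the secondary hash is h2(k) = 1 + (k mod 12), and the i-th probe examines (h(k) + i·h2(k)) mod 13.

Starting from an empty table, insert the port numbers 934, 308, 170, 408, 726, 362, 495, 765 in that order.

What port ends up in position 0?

495

934: h=9 -> slot 9
308: h=3 -> slot 3
170: h=5 -> slot 5
408: h=4 -> slot 4
726: h=9, h2=7, probe 9,3,10 -> slot 10
362: h=9, h2=3, probe 9,12 -> slot 12
495: h=5, h2=4, probe 5,9,0 -> slot 0
765: h=9, h2=10, probe 9,6 -> slot 6
Table: [495, ∅, ∅, 308, 408, 170, 765, ∅, ∅, 934, 726, ∅, 362]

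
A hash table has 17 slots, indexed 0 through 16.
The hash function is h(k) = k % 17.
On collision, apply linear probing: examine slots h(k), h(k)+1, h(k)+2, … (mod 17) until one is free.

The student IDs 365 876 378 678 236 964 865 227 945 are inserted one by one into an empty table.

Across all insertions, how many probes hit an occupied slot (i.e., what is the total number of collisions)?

3

365 hashes to 8; slot 8 is free -> place at 8.
876 hashes to 9; slot 9 is free -> place at 9.
378 hashes to 4; slot 4 is free -> place at 4.
678 hashes to 15; slot 15 is free -> place at 15.
236 hashes to 15; 15 taken -> place at 16.
964 hashes to 12; slot 12 is free -> place at 12.
865 hashes to 15; 15,16 taken -> place at 0.
227 hashes to 6; slot 6 is free -> place at 6.
945 hashes to 10; slot 10 is free -> place at 10.
Table: [865, ., ., ., 378, ., 227, ., 365, 876, 945, ., 964, ., ., 678, 236]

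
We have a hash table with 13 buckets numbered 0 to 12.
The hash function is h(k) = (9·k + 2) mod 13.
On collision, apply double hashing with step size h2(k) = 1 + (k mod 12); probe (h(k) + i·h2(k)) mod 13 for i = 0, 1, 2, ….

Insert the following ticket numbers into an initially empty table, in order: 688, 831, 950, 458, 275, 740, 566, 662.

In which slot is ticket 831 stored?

10

688: h=6 → slot 6
831: h=6, h2=4, probe 6,10 → slot 10
950: h=11 → slot 11
458: h=3 → slot 3
275: h=7 → slot 7
740: h=6, h2=9, probe 6,2 → slot 2
566: h=0 → slot 0
662: h=6, h2=3, probe 6,9 → slot 9
Table: [566, _, 740, 458, _, _, 688, 275, _, 662, 831, 950, _]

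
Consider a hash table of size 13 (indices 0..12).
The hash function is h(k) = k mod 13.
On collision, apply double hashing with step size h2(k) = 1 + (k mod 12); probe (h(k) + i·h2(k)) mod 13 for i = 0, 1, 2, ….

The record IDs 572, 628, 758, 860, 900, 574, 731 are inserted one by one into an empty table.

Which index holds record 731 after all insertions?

Insert 572: h=0, slot 0 empty -> index 0.
Insert 628: h=4, slot 4 empty -> index 4.
Insert 758: h=4, h2=3, slot 4 occupied -> index 7.
Insert 860: h=2, slot 2 empty -> index 2.
Insert 900: h=3, slot 3 empty -> index 3.
Insert 574: h=2, h2=11, slots 2,0 occupied -> index 11.
Insert 731: h=3, h2=12, slots 3,2 occupied -> index 1.
Table: [572, 731, 860, 900, 628, -, -, 758, -, -, -, 574, -]

1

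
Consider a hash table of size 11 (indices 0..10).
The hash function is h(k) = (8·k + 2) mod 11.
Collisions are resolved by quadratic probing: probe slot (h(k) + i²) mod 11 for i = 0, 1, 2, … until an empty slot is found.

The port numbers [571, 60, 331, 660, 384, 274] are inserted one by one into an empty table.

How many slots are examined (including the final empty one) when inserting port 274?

4

Insert 571: h=5, slot 5 empty => index 5.
Insert 60: h=9, slot 9 empty => index 9.
Insert 331: h=10, slot 10 empty => index 10.
Insert 660: h=2, slot 2 empty => index 2.
Insert 384: h=5, slot 5 occupied => index 6.
Insert 274: h=5, slots 5,6,9 occupied => index 3.
Table: [—, —, 660, 274, —, 571, 384, —, —, 60, 331]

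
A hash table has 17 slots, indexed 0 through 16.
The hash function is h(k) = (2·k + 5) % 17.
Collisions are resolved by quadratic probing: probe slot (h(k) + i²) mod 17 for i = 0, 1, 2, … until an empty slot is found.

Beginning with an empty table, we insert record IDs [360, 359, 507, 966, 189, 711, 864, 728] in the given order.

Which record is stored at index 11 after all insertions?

360

Insert 360: h=11, slot 11 empty => index 11.
Insert 359: h=9, slot 9 empty => index 9.
Insert 507: h=16, slot 16 empty => index 16.
Insert 966: h=16, slot 16 occupied => index 0.
Insert 189: h=9, slot 9 occupied => index 10.
Insert 711: h=16, slots 16,0 occupied => index 3.
Insert 864: h=16, slots 16,0,3 occupied => index 8.
Insert 728: h=16, slots 16,0,3,8 occupied => index 15.
Table: [966, ., ., 711, ., ., ., ., 864, 359, 189, 360, ., ., ., 728, 507]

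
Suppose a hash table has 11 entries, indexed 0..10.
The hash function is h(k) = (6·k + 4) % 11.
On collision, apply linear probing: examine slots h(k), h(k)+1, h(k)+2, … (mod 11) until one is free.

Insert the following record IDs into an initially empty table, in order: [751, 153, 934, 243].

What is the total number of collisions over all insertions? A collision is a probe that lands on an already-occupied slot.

751: h=0 → slot 0
153: h=9 → slot 9
934: h=9, probe 9,10 → slot 10
243: h=10, probe 10,0,1 → slot 1
Table: [751, 243, —, —, —, —, —, —, —, 153, 934]

3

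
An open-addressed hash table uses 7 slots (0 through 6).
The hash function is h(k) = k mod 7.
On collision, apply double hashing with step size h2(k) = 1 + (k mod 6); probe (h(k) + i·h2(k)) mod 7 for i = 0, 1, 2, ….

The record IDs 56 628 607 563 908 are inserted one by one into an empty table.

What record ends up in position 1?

Insert 56: h=0, slot 0 empty => index 0.
Insert 628: h=5, slot 5 empty => index 5.
Insert 607: h=5, h2=2, slots 5,0 occupied => index 2.
Insert 563: h=3, slot 3 empty => index 3.
Insert 908: h=5, h2=3, slot 5 occupied => index 1.
Table: [56, 908, 607, 563, ∅, 628, ∅]

908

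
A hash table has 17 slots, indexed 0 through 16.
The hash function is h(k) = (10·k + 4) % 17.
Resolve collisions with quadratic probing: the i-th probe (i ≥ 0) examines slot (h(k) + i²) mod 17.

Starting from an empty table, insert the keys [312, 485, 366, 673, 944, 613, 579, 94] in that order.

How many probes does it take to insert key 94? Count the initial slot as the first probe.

5

Insert 312: h=13, slot 13 empty → index 13.
Insert 485: h=9, slot 9 empty → index 9.
Insert 366: h=9, slot 9 occupied → index 10.
Insert 673: h=2, slot 2 empty → index 2.
Insert 944: h=9, slots 9,10,13 occupied → index 1.
Insert 613: h=14, slot 14 empty → index 14.
Insert 579: h=14, slot 14 occupied → index 15.
Insert 94: h=9, slots 9,10,13,1 occupied → index 8.
Table: [—, 944, 673, —, —, —, —, —, 94, 485, 366, —, —, 312, 613, 579, —]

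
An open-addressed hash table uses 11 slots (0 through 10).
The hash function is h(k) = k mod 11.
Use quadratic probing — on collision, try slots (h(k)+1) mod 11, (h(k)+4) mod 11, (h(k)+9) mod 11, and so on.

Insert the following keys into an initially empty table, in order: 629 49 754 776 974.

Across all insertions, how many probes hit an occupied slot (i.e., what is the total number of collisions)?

629 hashes to 2; slot 2 is free => place at 2.
49 hashes to 5; slot 5 is free => place at 5.
754 hashes to 6; slot 6 is free => place at 6.
776 hashes to 6; 6 taken => place at 7.
974 hashes to 6; 6,7 taken => place at 10.
Table: [—, —, 629, —, —, 49, 754, 776, —, —, 974]

3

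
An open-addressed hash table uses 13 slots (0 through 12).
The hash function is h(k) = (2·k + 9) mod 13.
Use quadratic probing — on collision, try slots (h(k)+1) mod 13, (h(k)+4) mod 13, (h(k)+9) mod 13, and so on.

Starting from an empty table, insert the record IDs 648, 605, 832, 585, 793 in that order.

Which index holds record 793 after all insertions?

648: h=5 => slot 5
605: h=10 => slot 10
832: h=9 => slot 9
585: h=9, probe 9,10,0 => slot 0
793: h=9, probe 9,10,0,5,12 => slot 12
Table: [585, ., ., ., ., 648, ., ., ., 832, 605, ., 793]

12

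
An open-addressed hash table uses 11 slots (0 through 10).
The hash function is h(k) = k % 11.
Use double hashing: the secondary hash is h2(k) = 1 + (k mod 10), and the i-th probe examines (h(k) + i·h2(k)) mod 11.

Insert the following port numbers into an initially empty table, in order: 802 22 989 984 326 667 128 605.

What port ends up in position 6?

605

802 hashes to 10; slot 10 is free -> place at 10.
22 hashes to 0; slot 0 is free -> place at 0.
989 hashes to 10, h2=10; 10 taken -> place at 9.
984 hashes to 5; slot 5 is free -> place at 5.
326 hashes to 7; slot 7 is free -> place at 7.
667 hashes to 7, h2=8; 7 taken -> place at 4.
128 hashes to 7, h2=9; 7,5 taken -> place at 3.
605 hashes to 0, h2=6; 0 taken -> place at 6.
Table: [22, —, —, 128, 667, 984, 605, 326, —, 989, 802]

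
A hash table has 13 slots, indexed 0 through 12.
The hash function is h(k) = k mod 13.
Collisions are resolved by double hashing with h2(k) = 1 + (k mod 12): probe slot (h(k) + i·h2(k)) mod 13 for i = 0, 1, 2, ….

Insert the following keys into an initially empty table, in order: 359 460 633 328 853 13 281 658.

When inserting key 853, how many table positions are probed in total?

359 hashes to 8; slot 8 is free → place at 8.
460 hashes to 5; slot 5 is free → place at 5.
633 hashes to 9; slot 9 is free → place at 9.
328 hashes to 3; slot 3 is free → place at 3.
853 hashes to 8, h2=2; 8 taken → place at 10.
13 hashes to 0; slot 0 is free → place at 0.
281 hashes to 8, h2=6; 8 taken → place at 1.
658 hashes to 8, h2=11; 8 taken → place at 6.
Table: [13, 281, _, 328, _, 460, 658, _, 359, 633, 853, _, _]

2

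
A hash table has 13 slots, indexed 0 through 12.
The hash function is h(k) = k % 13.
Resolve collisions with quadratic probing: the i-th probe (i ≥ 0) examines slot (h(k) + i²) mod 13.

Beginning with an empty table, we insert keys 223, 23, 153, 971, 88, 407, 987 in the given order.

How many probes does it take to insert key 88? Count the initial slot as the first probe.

3

223 hashes to 2; slot 2 is free => place at 2.
23 hashes to 10; slot 10 is free => place at 10.
153 hashes to 10; 10 taken => place at 11.
971 hashes to 9; slot 9 is free => place at 9.
88 hashes to 10; 10,11 taken => place at 1.
407 hashes to 4; slot 4 is free => place at 4.
987 hashes to 12; slot 12 is free => place at 12.
Table: [-, 88, 223, -, 407, -, -, -, -, 971, 23, 153, 987]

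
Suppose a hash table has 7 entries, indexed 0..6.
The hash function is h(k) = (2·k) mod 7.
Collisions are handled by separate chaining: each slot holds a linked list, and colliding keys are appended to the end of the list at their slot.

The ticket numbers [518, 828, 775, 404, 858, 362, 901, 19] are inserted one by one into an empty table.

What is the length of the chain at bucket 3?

Insert 518: h=0, bucket 0 empty → new chain.
Insert 828: h=4, bucket 4 empty → new chain.
Insert 775: h=3, bucket 3 empty → new chain.
Insert 404: h=3, bucket 3 nonempty → append to chain.
Insert 858: h=1, bucket 1 empty → new chain.
Insert 362: h=3, bucket 3 nonempty → append to chain.
Insert 901: h=3, bucket 3 nonempty → append to chain.
Insert 19: h=3, bucket 3 nonempty → append to chain.
Final buckets:
0: 518
1: 858
2: _
3: 775 -> 404 -> 362 -> 901 -> 19
4: 828
5: _
6: _

5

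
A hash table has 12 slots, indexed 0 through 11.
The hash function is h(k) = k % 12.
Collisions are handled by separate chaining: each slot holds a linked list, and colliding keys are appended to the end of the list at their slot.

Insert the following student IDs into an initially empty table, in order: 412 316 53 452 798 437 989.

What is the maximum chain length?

412 -> bucket 4
316 -> bucket 4 (collision)
53 -> bucket 5
452 -> bucket 8
798 -> bucket 6
437 -> bucket 5 (collision)
989 -> bucket 5 (collision)
Final buckets:
0: -
1: -
2: -
3: -
4: 412 -> 316
5: 53 -> 437 -> 989
6: 798
7: -
8: 452
9: -
10: -
11: -

3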